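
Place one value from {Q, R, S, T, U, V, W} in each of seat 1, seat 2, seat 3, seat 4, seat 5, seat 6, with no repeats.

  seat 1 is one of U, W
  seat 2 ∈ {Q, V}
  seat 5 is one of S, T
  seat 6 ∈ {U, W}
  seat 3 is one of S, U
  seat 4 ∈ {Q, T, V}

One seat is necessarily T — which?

seat 5

seat 1 and seat 6 between them cover only {U, W} — a naked pair. Remove those values from seat 3.
seat 3 must be S (only option left). So seat 5 can't be S.
So T goes to seat 5.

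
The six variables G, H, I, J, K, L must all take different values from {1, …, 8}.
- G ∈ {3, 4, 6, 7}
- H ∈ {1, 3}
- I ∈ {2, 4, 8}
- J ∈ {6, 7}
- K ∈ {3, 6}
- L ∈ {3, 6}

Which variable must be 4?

G

The 2 variables K and L are confined to {3, 6}, which locks those values in; drop them from G, H, J.
H must be 1 (only option left).
J has just one choice, so J = 7. So G can't be 7.
So 4 goes to G.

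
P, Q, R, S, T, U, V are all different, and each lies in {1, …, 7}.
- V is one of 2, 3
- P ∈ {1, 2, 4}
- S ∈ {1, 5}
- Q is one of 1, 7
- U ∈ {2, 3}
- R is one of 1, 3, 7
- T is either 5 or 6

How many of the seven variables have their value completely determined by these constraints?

3

Among the 7 variables, 4 fits only P (and all 7 values in {1, 2, 3, 4, 5, 6, 7} must be used), so P = 4.
Among the 6 still-open variables, 6 fits only T (and all 6 values in {1, 2, 3, 5, 6, 7} must be used), so T = 6.
Among the 5 still-open variables, 5 fits only S (and all 5 values in {1, 2, 3, 5, 7} must be used), so S = 5.
U and V between them cover only {2, 3} — a naked pair. Remove those values from R.
Determined: P=4, S=5, T=6. The other variables each still have more than one consistent value. That makes 3.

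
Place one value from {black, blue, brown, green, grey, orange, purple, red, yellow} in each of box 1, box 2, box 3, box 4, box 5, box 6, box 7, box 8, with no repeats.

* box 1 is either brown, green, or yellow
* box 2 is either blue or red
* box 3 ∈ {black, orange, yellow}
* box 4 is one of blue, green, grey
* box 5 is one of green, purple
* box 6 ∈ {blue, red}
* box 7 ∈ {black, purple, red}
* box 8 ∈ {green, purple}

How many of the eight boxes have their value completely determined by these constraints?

The 2 variables box 2 and box 6 are confined to {blue, red}, which locks those values in; drop them from box 4, box 7.
box 5 and box 8 share exactly the 2 values {green, purple}; by pigeonhole those values go to them, so strike green, purple from box 1, box 4, box 7.
box 4 must be grey (only option left).
That leaves box 7 = black. So box 3 can't be black.
Determined: box 4=grey, box 7=black. The other boxes each still have more than one consistent value. That makes 2.

2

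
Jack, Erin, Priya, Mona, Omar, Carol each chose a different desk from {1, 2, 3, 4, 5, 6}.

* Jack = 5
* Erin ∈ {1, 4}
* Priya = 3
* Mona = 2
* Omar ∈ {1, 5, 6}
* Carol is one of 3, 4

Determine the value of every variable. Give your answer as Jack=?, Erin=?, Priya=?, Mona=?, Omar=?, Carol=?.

Jack=5, Erin=1, Priya=3, Mona=2, Omar=6, Carol=4

Jack's domain is down to {5}, so Jack = 5. Remove 5 from Omar.
Priya has just one choice, so Priya = 3. So Carol can't be 3.
Mona has just one choice, so Mona = 2.
That leaves Carol = 4. Remove 4 from Erin.
Erin has just one choice, so Erin = 1. Remove 1 from Omar.
That leaves Omar = 6.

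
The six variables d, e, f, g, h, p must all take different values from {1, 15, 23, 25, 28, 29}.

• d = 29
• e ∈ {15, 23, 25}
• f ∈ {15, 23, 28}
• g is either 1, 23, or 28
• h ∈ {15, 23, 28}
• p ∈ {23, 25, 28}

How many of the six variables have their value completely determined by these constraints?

d has just one choice, so d = 29.
Among the 5 still-open variables, 1 fits only g (and all 5 values in {1, 15, 23, 25, 28} must be used), so g = 1.
Determined: d=29, g=1. The other variables each still have more than one consistent value. That makes 2.

2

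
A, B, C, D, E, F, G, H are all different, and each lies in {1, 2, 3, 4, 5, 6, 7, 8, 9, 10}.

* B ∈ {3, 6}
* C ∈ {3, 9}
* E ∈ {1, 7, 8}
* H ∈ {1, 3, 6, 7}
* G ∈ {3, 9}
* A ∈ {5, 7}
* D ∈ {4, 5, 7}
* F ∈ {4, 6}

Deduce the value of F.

4

The 8 variables together cover exactly {1, 3, 4, 5, 6, 7, 8, 9} — 8 values for 8 variables — and 8 appears only in E's list, so E = 8.
Among the 7 still-open variables, 1 fits only H (and all 7 values in {1, 3, 4, 5, 6, 7, 9} must be used), so H = 1.
C and G between them cover only {3, 9} — a naked pair. Remove those values from B.
B must be 6 (only option left). Eliminate 6 elsewhere: F.
So F = 4.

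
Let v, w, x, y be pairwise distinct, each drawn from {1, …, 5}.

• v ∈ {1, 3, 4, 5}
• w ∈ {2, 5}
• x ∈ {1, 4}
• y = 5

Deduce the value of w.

2

y's domain is down to {5}, so y = 5. Eliminate 5 elsewhere: v, w.
So w = 2.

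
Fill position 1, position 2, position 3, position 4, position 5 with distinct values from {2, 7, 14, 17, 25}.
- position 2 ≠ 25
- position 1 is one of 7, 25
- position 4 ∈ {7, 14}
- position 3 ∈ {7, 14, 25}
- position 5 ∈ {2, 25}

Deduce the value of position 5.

The 5 variables together cover exactly {2, 7, 14, 17, 25} — 5 values for 5 variables — and 17 appears only in position 2's list, so position 2 = 17.
The 4 still-open variables together cover exactly {2, 7, 14, 25} — 4 values for 4 variables — and 2 appears only in position 5's list, so position 5 = 2.

2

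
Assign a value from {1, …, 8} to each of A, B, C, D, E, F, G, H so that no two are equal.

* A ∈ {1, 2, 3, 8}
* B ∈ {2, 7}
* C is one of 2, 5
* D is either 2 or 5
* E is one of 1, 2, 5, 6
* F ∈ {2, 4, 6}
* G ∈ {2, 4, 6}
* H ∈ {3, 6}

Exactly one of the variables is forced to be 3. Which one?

The 8 variables together cover exactly {1, 2, 3, 4, 5, 6, 7, 8} — 8 values for 8 variables — and 7 appears only in B's list, so B = 7.
The 7 still-open variables draw from only 7 values {1, 2, 3, 4, 5, 6, 8}, so each is used; only A can be 8, hence A = 8.
The 6 still-open variables draw from only 6 values {1, 2, 3, 4, 5, 6}, so each is used; only E can be 1, hence E = 1.
The 5 still-open variables draw from only 5 values {2, 3, 4, 5, 6}, so each is used; only H can be 3, hence H = 3.

H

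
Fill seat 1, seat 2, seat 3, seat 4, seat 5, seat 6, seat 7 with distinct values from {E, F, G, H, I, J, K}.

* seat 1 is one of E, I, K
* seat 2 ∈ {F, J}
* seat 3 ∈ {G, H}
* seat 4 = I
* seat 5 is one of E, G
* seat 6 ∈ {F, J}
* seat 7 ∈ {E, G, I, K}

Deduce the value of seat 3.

seat 4 must be I (only option left). Strike I from seat 1, seat 7.
Among the 6 still-open variables, H fits only seat 3 (and all 6 values in {E, F, G, H, J, K} must be used), so seat 3 = H.

H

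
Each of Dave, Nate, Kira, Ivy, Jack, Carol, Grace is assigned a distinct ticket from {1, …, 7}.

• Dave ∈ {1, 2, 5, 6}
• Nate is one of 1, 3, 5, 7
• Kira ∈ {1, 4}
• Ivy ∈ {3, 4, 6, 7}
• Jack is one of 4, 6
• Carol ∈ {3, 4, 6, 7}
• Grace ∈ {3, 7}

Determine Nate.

5

Among the 7 variables, 2 fits only Dave (and all 7 values in {1, 2, 3, 4, 5, 6, 7} must be used), so Dave = 2.
The 6 still-open variables together cover exactly {1, 3, 4, 5, 6, 7} — 6 values for 6 variables — and 5 appears only in Nate's list, so Nate = 5.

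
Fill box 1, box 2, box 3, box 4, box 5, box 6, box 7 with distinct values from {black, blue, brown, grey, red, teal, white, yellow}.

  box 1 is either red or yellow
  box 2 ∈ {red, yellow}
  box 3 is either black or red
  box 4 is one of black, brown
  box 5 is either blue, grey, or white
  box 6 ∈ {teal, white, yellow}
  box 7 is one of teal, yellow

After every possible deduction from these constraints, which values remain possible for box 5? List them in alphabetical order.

box 1 and box 2 share exactly the 2 values {red, yellow}; by pigeonhole those values go to them, so strike red, yellow from box 3, box 6, box 7.
That leaves box 3 = black. Remove black from box 4.
box 4 has just one choice, so box 4 = brown.
box 7's domain is down to {teal}, so box 7 = teal. Remove teal from box 6.
That leaves box 6 = white. Eliminate white elsewhere: box 5.
No further eliminations apply; box 5 can still be any of blue, grey.

blue, grey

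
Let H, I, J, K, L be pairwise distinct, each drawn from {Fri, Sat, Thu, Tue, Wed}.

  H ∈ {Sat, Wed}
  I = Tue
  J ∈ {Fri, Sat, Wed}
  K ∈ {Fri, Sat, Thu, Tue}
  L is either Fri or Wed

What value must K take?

I has just one choice, so I = Tue. Strike Tue from K.
The 4 still-open variables together cover exactly {Fri, Sat, Thu, Wed} — 4 values for 4 variables — and Thu appears only in K's list, so K = Thu.

Thu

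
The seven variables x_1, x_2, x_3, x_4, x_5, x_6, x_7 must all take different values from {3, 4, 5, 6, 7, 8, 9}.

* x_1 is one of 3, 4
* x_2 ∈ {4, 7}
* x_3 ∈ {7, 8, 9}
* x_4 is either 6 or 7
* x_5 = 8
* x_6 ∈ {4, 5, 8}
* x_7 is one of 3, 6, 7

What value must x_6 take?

x_5 must be 8 (only option left). So x_3, x_6 can't be 8.
The 6 still-open variables together cover exactly {3, 4, 5, 6, 7, 9} — 6 values for 6 variables — and 5 appears only in x_6's list, so x_6 = 5.

5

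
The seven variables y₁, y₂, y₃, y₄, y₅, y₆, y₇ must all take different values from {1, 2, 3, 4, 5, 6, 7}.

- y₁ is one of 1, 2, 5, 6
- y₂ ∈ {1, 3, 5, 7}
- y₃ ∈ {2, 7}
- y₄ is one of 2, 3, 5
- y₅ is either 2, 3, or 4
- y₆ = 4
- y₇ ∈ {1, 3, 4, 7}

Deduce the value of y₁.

6

y₆ must be 4 (only option left). So y₅, y₇ can't be 4.
Among the 6 still-open variables, 6 fits only y₁ (and all 6 values in {1, 2, 3, 5, 6, 7} must be used), so y₁ = 6.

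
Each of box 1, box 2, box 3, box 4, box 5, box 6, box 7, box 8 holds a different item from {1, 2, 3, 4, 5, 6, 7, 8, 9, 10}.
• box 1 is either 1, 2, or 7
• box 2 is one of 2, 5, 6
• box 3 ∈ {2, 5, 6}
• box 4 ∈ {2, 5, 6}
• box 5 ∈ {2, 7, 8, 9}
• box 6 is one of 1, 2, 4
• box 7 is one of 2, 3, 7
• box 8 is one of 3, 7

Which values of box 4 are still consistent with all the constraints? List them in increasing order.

The 3 variables box 2, box 3, box 4 are confined to {2, 5, 6}, which locks those values in; drop them from box 1, box 5, box 6, box 7.
The 2 variables box 7 and box 8 are confined to {3, 7}, which locks those values in; drop them from box 1, box 5.
That leaves box 1 = 1. Remove 1 from box 6.
box 6 must be 4 (only option left).
No further eliminations apply; box 4 can still be any of 2, 5, 6.

2, 5, 6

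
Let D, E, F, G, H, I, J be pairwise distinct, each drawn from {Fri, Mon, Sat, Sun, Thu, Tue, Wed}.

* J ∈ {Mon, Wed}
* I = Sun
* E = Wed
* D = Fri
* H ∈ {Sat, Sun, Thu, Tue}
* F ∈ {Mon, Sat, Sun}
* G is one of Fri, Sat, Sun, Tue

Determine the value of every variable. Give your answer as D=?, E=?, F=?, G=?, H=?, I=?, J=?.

D=Fri, E=Wed, F=Sat, G=Tue, H=Thu, I=Sun, J=Mon

D has just one choice, so D = Fri. Remove Fri from G.
E has just one choice, so E = Wed. Strike Wed from J.
I must be Sun (only option left). Strike Sun from F, G, H.
That leaves J = Mon. Remove Mon from F.
That leaves F = Sat. So G, H can't be Sat.
G has just one choice, so G = Tue. Strike Tue from H.
That leaves H = Thu.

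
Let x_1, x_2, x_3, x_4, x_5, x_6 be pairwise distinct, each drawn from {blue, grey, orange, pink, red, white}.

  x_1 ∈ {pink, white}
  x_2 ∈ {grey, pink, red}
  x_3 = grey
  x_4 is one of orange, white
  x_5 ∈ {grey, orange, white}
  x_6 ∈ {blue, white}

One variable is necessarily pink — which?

x_3's domain is down to {grey}, so x_3 = grey. Remove grey from x_2, x_5.
The 5 still-open variables draw from only 5 values {blue, orange, pink, red, white}, so each is used; only x_6 can be blue, hence x_6 = blue.
The 4 still-open variables draw from only 4 values {orange, pink, red, white}, so each is used; only x_2 can be red, hence x_2 = red.
The 3 still-open variables together cover exactly {orange, pink, white} — 3 values for 3 variables — and pink appears only in x_1's list, so x_1 = pink.

x_1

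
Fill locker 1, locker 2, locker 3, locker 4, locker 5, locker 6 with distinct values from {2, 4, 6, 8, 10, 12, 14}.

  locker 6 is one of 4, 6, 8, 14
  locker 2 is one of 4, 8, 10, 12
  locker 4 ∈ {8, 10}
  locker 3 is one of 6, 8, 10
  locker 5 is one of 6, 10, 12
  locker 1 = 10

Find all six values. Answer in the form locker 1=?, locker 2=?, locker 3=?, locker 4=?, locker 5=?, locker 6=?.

locker 1=10, locker 2=4, locker 3=6, locker 4=8, locker 5=12, locker 6=14

locker 1's domain is down to {10}, so locker 1 = 10. Remove 10 from locker 2, locker 3, locker 4, locker 5.
locker 4 has just one choice, so locker 4 = 8. Eliminate 8 elsewhere: locker 2, locker 3, locker 6.
locker 3's domain is down to {6}, so locker 3 = 6. Eliminate 6 elsewhere: locker 5, locker 6.
locker 5's domain is down to {12}, so locker 5 = 12. Eliminate 12 elsewhere: locker 2.
That leaves locker 2 = 4. Remove 4 from locker 6.
locker 6 has just one choice, so locker 6 = 14.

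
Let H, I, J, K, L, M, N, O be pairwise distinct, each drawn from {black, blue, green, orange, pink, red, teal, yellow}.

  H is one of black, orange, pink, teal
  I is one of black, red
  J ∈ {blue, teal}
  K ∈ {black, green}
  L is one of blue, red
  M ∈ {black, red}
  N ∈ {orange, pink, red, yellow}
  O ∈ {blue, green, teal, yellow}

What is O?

yellow

I and M share exactly the 2 values {black, red}; by pigeonhole those values go to them, so strike black, red from H, K, L, N.
K must be green (only option left). Eliminate green elsewhere: O.
L's domain is down to {blue}, so L = blue. Remove blue from J, O.
That leaves J = teal. Eliminate teal elsewhere: H, O.
So O = yellow.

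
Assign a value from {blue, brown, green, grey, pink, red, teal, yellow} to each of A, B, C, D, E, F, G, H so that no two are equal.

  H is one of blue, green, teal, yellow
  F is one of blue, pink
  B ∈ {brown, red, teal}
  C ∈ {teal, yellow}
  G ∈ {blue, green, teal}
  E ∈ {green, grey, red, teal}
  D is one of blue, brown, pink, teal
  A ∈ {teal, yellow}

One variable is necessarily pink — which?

The 8 variables draw from only 8 values {blue, brown, green, grey, pink, red, teal, yellow}, so each is used; only E can be grey, hence E = grey.
The 7 still-open variables draw from only 7 values {blue, brown, green, pink, red, teal, yellow}, so each is used; only B can be red, hence B = red.
Among the 6 still-open variables, brown fits only D (and all 6 values in {blue, brown, green, pink, teal, yellow} must be used), so D = brown.
The 5 still-open variables draw from only 5 values {blue, green, pink, teal, yellow}, so each is used; only F can be pink, hence F = pink.

F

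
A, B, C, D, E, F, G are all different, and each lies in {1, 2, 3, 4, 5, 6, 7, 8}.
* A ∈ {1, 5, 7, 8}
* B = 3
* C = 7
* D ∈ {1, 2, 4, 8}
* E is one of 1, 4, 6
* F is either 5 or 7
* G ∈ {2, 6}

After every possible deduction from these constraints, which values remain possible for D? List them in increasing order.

B has just one choice, so B = 3.
C must be 7 (only option left). Strike 7 from A, F.
F must be 5 (only option left). Strike 5 from A.
No further eliminations apply; D can still be any of 1, 2, 4, 8.

1, 2, 4, 8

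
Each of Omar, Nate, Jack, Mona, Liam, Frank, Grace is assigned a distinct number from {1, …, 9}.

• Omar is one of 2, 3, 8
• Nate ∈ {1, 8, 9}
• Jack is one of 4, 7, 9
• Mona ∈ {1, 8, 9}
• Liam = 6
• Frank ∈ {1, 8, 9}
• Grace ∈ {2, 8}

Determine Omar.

3

Liam has just one choice, so Liam = 6.
Nate, Mona, Frank between them cover only {1, 8, 9} — a naked triple. Remove those values from Omar, Jack, Grace.
Grace must be 2 (only option left). Strike 2 from Omar.
So Omar = 3.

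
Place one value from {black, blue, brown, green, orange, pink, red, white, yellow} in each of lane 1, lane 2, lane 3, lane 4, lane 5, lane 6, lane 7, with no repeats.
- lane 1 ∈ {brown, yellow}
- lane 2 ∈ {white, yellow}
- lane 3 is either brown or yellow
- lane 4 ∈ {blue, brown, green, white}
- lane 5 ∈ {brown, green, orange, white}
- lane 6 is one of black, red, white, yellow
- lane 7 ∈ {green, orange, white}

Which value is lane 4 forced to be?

blue

lane 1 and lane 3 between them cover only {brown, yellow} — a naked pair. Remove those values from lane 2, lane 4, lane 5, lane 6.
lane 2's domain is down to {white}, so lane 2 = white. Strike white from lane 4, lane 5, lane 6, lane 7.
lane 5 and lane 7 share exactly the 2 values {green, orange}; by pigeonhole those values go to them, so strike green, orange from lane 4.
So lane 4 = blue.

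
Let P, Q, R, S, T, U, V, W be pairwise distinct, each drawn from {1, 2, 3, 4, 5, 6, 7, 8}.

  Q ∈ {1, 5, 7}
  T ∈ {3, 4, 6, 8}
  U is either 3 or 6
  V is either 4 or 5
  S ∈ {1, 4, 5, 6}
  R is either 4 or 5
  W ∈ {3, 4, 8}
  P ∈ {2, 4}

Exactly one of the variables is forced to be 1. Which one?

S

The 8 variables together cover exactly {1, 2, 3, 4, 5, 6, 7, 8} — 8 values for 8 variables — and 2 appears only in P's list, so P = 2.
The 7 still-open variables together cover exactly {1, 3, 4, 5, 6, 7, 8} — 7 values for 7 variables — and 7 appears only in Q's list, so Q = 7.
The 6 still-open variables together cover exactly {1, 3, 4, 5, 6, 8} — 6 values for 6 variables — and 1 appears only in S's list, so S = 1.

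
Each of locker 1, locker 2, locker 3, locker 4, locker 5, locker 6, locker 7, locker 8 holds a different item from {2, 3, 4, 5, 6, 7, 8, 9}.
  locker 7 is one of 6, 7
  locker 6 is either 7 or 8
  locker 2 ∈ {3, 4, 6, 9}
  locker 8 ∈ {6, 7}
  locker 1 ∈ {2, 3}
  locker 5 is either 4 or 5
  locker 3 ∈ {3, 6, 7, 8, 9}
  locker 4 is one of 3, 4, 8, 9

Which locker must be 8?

The 8 variables together cover exactly {2, 3, 4, 5, 6, 7, 8, 9} — 8 values for 8 variables — and 2 appears only in locker 1's list, so locker 1 = 2.
The 7 still-open variables together cover exactly {3, 4, 5, 6, 7, 8, 9} — 7 values for 7 variables — and 5 appears only in locker 5's list, so locker 5 = 5.
locker 7 and locker 8 share exactly the 2 values {6, 7}; by pigeonhole those values go to them, so strike 6, 7 from locker 2, locker 3, locker 6.

locker 6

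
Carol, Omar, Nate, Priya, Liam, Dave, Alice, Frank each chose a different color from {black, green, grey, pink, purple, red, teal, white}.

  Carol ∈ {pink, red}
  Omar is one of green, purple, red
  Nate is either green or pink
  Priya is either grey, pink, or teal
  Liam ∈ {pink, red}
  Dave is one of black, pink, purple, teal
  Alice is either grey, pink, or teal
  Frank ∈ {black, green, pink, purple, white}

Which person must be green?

Nate

Among the 8 variables, white fits only Frank (and all 8 values in {black, green, grey, pink, purple, red, teal, white} must be used), so Frank = white.
Among the 7 still-open variables, black fits only Dave (and all 7 values in {black, green, grey, pink, purple, red, teal} must be used), so Dave = black.
Among the 6 still-open variables, purple fits only Omar (and all 6 values in {green, grey, pink, purple, red, teal} must be used), so Omar = purple.
Among the 5 still-open variables, green fits only Nate (and all 5 values in {green, grey, pink, red, teal} must be used), so Nate = green.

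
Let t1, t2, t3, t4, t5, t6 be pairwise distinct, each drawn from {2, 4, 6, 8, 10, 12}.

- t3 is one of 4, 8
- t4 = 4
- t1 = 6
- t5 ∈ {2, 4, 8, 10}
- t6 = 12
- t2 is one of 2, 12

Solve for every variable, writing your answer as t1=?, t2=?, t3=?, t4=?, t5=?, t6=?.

t1 has just one choice, so t1 = 6.
t4 must be 4 (only option left). Strike 4 from t3, t5.
That leaves t6 = 12. Eliminate 12 elsewhere: t2.
t2's domain is down to {2}, so t2 = 2. Strike 2 from t5.
t3 must be 8 (only option left). Eliminate 8 elsewhere: t5.
t5's domain is down to {10}, so t5 = 10.

t1=6, t2=2, t3=8, t4=4, t5=10, t6=12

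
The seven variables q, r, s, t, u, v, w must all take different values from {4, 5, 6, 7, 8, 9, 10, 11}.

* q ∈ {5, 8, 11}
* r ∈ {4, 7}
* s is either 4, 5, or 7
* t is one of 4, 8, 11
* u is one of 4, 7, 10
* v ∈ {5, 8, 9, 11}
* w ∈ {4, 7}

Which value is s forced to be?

The 7 variables draw from only 7 values {4, 5, 7, 8, 9, 10, 11}, so each is used; only v can be 9, hence v = 9.
The 6 still-open variables together cover exactly {4, 5, 7, 8, 10, 11} — 6 values for 6 variables — and 10 appears only in u's list, so u = 10.
r and w share exactly the 2 values {4, 7}; by pigeonhole those values go to them, so strike 4, 7 from s, t.
So s = 5.

5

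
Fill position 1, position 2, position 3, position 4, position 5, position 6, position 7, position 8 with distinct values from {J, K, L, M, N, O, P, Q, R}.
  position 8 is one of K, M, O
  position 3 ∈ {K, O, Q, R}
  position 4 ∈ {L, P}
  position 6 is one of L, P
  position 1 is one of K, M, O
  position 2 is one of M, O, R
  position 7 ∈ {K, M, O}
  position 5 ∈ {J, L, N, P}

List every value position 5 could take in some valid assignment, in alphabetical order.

The 2 variables position 4 and position 6 are confined to {L, P}, which locks those values in; drop them from position 5.
The 3 variables position 1, position 7, position 8 are confined to {K, M, O}, which locks those values in; drop them from position 2, position 3.
position 2's domain is down to {R}, so position 2 = R. Eliminate R elsewhere: position 3.
That leaves position 3 = Q.
No further eliminations apply; position 5 can still be any of J, N.

J, N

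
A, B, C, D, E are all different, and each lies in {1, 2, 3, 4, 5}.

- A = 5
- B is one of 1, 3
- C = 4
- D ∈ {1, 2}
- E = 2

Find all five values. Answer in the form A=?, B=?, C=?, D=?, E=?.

A's domain is down to {5}, so A = 5.
C must be 4 (only option left).
E's domain is down to {2}, so E = 2. Strike 2 from D.
D's domain is down to {1}, so D = 1. So B can't be 1.
B's domain is down to {3}, so B = 3.

A=5, B=3, C=4, D=1, E=2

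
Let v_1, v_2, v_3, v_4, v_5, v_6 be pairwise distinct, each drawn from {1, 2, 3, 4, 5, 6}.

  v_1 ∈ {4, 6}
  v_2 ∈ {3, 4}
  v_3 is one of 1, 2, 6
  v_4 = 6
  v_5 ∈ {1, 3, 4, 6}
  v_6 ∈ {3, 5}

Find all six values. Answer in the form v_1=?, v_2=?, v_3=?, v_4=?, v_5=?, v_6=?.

v_1=4, v_2=3, v_3=2, v_4=6, v_5=1, v_6=5

v_4 has just one choice, so v_4 = 6. Eliminate 6 elsewhere: v_1, v_3, v_5.
v_1's domain is down to {4}, so v_1 = 4. So v_2, v_5 can't be 4.
v_2 has just one choice, so v_2 = 3. Strike 3 from v_5, v_6.
v_5's domain is down to {1}, so v_5 = 1. Remove 1 from v_3.
v_6 has just one choice, so v_6 = 5.
v_3 has just one choice, so v_3 = 2.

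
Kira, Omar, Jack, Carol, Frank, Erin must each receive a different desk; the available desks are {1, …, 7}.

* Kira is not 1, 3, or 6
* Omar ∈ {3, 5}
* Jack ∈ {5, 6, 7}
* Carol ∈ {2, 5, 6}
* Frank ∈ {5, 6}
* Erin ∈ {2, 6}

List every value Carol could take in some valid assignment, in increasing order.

The 6 variables draw from only 6 values {2, 3, 4, 5, 6, 7}, so each is used; only Omar can be 3, hence Omar = 3.
Among the 5 still-open variables, 4 fits only Kira (and all 5 values in {2, 4, 5, 6, 7} must be used), so Kira = 4.
The 4 still-open variables together cover exactly {2, 5, 6, 7} — 4 values for 4 variables — and 7 appears only in Jack's list, so Jack = 7.
No further eliminations apply; Carol can still be any of 2, 5, 6.

2, 5, 6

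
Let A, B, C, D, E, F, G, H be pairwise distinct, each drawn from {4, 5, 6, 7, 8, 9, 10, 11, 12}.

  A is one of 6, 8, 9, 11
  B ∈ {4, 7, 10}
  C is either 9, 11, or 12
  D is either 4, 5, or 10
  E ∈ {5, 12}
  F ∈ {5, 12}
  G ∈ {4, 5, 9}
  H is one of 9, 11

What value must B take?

7

E and F share exactly the 2 values {5, 12}; by pigeonhole those values go to them, so strike 5, 12 from C, D, G.
C and H between them cover only {9, 11} — a naked pair. Remove those values from A, G.
G has just one choice, so G = 4. Remove 4 from B, D.
That leaves D = 10. Eliminate 10 elsewhere: B.
So B = 7.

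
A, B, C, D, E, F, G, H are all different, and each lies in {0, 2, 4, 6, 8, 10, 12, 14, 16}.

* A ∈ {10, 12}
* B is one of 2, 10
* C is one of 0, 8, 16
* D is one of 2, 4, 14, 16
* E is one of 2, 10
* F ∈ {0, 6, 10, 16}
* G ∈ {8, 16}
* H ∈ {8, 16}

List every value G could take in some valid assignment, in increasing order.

B and E share exactly the 2 values {2, 10}; by pigeonhole those values go to them, so strike 2, 10 from A, D, F.
A has just one choice, so A = 12.
G and H share exactly the 2 values {8, 16}; by pigeonhole those values go to them, so strike 8, 16 from C, D, F.
C has just one choice, so C = 0. Strike 0 from F.
F's domain is down to {6}, so F = 6.
No further eliminations apply; G can still be any of 8, 16.

8, 16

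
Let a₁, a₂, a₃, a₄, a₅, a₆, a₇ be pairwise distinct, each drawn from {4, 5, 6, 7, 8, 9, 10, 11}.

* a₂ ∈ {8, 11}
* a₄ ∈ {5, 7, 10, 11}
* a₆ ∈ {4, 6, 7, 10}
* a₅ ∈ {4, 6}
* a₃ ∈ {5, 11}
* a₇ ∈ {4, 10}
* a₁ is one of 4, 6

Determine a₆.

The 7 variables draw from only 7 values {4, 5, 6, 7, 8, 10, 11}, so each is used; only a₂ can be 8, hence a₂ = 8.
a₁ and a₅ share exactly the 2 values {4, 6}; by pigeonhole those values go to them, so strike 4, 6 from a₆, a₇.
a₇'s domain is down to {10}, so a₇ = 10. So a₄, a₆ can't be 10.
So a₆ = 7.

7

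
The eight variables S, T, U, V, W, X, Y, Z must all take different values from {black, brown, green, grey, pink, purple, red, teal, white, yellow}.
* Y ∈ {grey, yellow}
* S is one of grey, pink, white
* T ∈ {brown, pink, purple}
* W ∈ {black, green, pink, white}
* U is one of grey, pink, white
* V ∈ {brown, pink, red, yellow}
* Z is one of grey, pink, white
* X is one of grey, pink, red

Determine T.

purple

S, U, Z between them cover only {grey, pink, white} — a naked triple. Remove those values from T, V, W, X, Y.
X must be red (only option left). Remove red from V.
That leaves Y = yellow. Eliminate yellow elsewhere: V.
V's domain is down to {brown}, so V = brown. Eliminate brown elsewhere: T.
So T = purple.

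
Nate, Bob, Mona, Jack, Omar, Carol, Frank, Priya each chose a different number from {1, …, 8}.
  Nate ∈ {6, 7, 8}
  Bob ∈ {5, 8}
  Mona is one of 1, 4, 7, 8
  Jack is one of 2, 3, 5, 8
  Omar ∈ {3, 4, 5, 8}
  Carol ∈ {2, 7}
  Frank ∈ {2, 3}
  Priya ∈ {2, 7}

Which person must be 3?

Frank

The 8 variables together cover exactly {1, 2, 3, 4, 5, 6, 7, 8} — 8 values for 8 variables — and 1 appears only in Mona's list, so Mona = 1.
The 7 still-open variables together cover exactly {2, 3, 4, 5, 6, 7, 8} — 7 values for 7 variables — and 4 appears only in Omar's list, so Omar = 4.
The 6 still-open variables draw from only 6 values {2, 3, 5, 6, 7, 8}, so each is used; only Nate can be 6, hence Nate = 6.
The 2 variables Carol and Priya are confined to {2, 7}, which locks those values in; drop them from Jack, Frank.
So 3 goes to Frank.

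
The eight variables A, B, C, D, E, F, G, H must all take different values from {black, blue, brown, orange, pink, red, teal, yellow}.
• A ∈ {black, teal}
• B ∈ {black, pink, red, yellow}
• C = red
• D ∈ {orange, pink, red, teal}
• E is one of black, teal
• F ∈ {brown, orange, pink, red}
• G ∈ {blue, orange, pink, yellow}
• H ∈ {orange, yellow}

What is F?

brown

C has just one choice, so C = red. Strike red from B, D, F.
The 7 still-open variables together cover exactly {black, blue, brown, orange, pink, teal, yellow} — 7 values for 7 variables — and blue appears only in G's list, so G = blue.
The 6 still-open variables together cover exactly {black, brown, orange, pink, teal, yellow} — 6 values for 6 variables — and brown appears only in F's list, so F = brown.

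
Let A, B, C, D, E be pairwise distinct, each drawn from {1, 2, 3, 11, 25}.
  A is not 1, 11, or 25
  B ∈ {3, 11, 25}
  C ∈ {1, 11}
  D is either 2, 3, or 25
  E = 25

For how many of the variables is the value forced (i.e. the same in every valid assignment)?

E must be 25 (only option left). Strike 25 from B, D.
Among the 4 still-open variables, 1 fits only C (and all 4 values in {1, 2, 3, 11} must be used), so C = 1.
Among the 3 still-open variables, 11 fits only B (and all 3 values in {2, 3, 11} must be used), so B = 11.
Determined: B=11, C=1, E=25. The other variables each still have more than one consistent value. That makes 3.

3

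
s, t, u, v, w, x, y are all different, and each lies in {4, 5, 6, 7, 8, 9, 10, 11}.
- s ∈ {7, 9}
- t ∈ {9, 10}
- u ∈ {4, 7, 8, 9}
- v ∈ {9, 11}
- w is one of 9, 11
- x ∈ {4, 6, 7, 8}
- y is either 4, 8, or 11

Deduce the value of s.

The 7 variables together cover exactly {4, 6, 7, 8, 9, 10, 11} — 7 values for 7 variables — and 6 appears only in x's list, so x = 6.
Among the 6 still-open variables, 10 fits only t (and all 6 values in {4, 7, 8, 9, 10, 11} must be used), so t = 10.
v and w between them cover only {9, 11} — a naked pair. Remove those values from s, u, y.
So s = 7.

7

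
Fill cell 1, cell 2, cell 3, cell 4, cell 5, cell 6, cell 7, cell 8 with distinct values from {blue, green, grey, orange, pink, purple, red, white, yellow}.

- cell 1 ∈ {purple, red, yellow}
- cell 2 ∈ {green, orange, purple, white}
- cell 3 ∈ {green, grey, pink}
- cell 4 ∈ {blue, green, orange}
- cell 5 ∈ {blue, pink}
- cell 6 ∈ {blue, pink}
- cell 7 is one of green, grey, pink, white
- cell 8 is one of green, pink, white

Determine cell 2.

purple

cell 5 and cell 6 between them cover only {blue, pink} — a naked pair. Remove those values from cell 3, cell 4, cell 7, cell 8.
The 3 variables cell 3, cell 7, cell 8 are confined to {green, grey, white}, which locks those values in; drop them from cell 2, cell 4.
cell 4's domain is down to {orange}, so cell 4 = orange. Eliminate orange elsewhere: cell 2.
So cell 2 = purple.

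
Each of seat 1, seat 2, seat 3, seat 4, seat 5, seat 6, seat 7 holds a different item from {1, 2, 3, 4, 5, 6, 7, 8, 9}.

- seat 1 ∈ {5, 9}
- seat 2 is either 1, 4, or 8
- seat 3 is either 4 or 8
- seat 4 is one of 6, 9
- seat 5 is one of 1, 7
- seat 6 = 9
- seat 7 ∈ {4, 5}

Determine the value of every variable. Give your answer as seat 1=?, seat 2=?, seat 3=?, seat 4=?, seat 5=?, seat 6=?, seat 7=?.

seat 1=5, seat 2=1, seat 3=8, seat 4=6, seat 5=7, seat 6=9, seat 7=4

seat 6 has just one choice, so seat 6 = 9. Strike 9 from seat 1, seat 4.
seat 1 must be 5 (only option left). Eliminate 5 elsewhere: seat 7.
seat 4 has just one choice, so seat 4 = 6.
That leaves seat 7 = 4. Eliminate 4 elsewhere: seat 2, seat 3.
seat 3's domain is down to {8}, so seat 3 = 8. Eliminate 8 elsewhere: seat 2.
seat 2 has just one choice, so seat 2 = 1. So seat 5 can't be 1.
That leaves seat 5 = 7.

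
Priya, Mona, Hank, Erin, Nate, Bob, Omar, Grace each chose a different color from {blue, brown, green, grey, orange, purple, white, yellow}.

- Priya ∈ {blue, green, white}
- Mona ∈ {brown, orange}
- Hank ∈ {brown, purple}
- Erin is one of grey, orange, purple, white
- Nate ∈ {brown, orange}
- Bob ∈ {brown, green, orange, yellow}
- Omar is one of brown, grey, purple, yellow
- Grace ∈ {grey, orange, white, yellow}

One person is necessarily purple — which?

Hank

The 8 variables together cover exactly {blue, brown, green, grey, orange, purple, white, yellow} — 8 values for 8 variables — and blue appears only in Priya's list, so Priya = blue.
The 7 still-open variables together cover exactly {brown, green, grey, orange, purple, white, yellow} — 7 values for 7 variables — and green appears only in Bob's list, so Bob = green.
The 2 variables Mona and Nate are confined to {brown, orange}, which locks those values in; drop them from Hank, Erin, Omar, Grace.
So purple goes to Hank.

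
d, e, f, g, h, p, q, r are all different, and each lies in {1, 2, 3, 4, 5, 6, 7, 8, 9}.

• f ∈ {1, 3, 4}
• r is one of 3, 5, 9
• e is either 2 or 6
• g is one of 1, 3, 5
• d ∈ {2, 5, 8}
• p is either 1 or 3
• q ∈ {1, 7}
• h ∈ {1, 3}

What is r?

h and p share exactly the 2 values {1, 3}; by pigeonhole those values go to them, so strike 1, 3 from f, g, q, r.
f's domain is down to {4}, so f = 4.
That leaves g = 5. Strike 5 from d, r.
So r = 9.

9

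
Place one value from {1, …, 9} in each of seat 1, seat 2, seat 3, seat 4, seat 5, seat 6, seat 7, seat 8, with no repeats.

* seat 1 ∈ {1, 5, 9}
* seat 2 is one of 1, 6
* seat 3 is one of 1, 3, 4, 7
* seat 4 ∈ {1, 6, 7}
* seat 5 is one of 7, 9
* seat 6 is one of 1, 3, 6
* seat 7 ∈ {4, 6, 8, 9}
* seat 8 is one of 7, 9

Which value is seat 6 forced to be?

3

The 8 variables draw from only 8 values {1, 3, 4, 5, 6, 7, 8, 9}, so each is used; only seat 1 can be 5, hence seat 1 = 5.
The 7 still-open variables together cover exactly {1, 3, 4, 6, 7, 8, 9} — 7 values for 7 variables — and 8 appears only in seat 7's list, so seat 7 = 8.
Among the 6 still-open variables, 4 fits only seat 3 (and all 6 values in {1, 3, 4, 6, 7, 9} must be used), so seat 3 = 4.
The 5 still-open variables together cover exactly {1, 3, 6, 7, 9} — 5 values for 5 variables — and 3 appears only in seat 6's list, so seat 6 = 3.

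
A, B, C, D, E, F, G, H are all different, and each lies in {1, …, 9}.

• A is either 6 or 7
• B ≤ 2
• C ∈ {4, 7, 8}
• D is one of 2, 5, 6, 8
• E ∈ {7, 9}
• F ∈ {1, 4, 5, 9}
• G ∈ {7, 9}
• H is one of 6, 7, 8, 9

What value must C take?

E and G share exactly the 2 values {7, 9}; by pigeonhole those values go to them, so strike 7, 9 from A, C, F, H.
A must be 6 (only option left). Remove 6 from D, H.
H's domain is down to {8}, so H = 8. Eliminate 8 elsewhere: C, D.
So C = 4.

4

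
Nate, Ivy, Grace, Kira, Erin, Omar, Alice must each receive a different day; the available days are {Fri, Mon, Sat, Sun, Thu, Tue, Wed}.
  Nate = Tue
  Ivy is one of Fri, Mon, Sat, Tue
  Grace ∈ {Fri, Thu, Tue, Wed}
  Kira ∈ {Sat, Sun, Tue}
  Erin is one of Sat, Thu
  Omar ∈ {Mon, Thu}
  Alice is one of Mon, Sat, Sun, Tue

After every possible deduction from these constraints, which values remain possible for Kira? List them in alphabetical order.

Nate has just one choice, so Nate = Tue. So Ivy, Grace, Kira, Alice can't be Tue.
Among the 6 still-open variables, Wed fits only Grace (and all 6 values in {Fri, Mon, Sat, Sun, Thu, Wed} must be used), so Grace = Wed.
The 5 still-open variables draw from only 5 values {Fri, Mon, Sat, Sun, Thu}, so each is used; only Ivy can be Fri, hence Ivy = Fri.
No further eliminations apply; Kira can still be any of Sat, Sun.

Sat, Sun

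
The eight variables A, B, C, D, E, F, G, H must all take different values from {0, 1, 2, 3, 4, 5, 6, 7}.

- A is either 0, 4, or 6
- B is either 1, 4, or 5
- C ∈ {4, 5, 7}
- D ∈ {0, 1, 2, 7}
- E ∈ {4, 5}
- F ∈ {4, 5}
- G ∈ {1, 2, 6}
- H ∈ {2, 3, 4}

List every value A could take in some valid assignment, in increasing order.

0, 6

The 8 variables together cover exactly {0, 1, 2, 3, 4, 5, 6, 7} — 8 values for 8 variables — and 3 appears only in H's list, so H = 3.
E and F between them cover only {4, 5} — a naked pair. Remove those values from A, B, C.
B has just one choice, so B = 1. Strike 1 from D, G.
C has just one choice, so C = 7. Eliminate 7 elsewhere: D.
No further eliminations apply; A can still be any of 0, 6.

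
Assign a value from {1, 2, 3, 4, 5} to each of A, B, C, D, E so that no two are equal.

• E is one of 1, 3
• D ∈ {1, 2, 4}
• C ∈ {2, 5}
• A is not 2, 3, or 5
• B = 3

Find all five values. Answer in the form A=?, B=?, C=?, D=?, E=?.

A=4, B=3, C=5, D=2, E=1

B's domain is down to {3}, so B = 3. So E can't be 3.
That leaves E = 1. Strike 1 from A, D.
A's domain is down to {4}, so A = 4. Remove 4 from D.
That leaves D = 2. Remove 2 from C.
C's domain is down to {5}, so C = 5.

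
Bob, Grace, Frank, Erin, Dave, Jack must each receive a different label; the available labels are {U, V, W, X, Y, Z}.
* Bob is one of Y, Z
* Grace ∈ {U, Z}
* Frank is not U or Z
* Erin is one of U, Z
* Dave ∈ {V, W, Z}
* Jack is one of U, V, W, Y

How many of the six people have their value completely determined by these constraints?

2

The 6 variables together cover exactly {U, V, W, X, Y, Z} — 6 values for 6 variables — and X appears only in Frank's list, so Frank = X.
Grace and Erin between them cover only {U, Z} — a naked pair. Remove those values from Bob, Dave, Jack.
Bob must be Y (only option left). Remove Y from Jack.
Determined: Bob=Y, Frank=X. The other people each still have more than one consistent value. That makes 2.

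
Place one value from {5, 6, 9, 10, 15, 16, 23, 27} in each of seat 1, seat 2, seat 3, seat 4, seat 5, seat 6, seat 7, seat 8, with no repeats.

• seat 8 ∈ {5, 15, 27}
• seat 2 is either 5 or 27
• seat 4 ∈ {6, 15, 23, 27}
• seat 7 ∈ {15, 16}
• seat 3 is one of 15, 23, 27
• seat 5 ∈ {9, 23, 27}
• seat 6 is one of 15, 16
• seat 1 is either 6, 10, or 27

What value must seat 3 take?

23

Among the 8 variables, 9 fits only seat 5 (and all 8 values in {5, 6, 9, 10, 15, 16, 23, 27} must be used), so seat 5 = 9.
The 7 still-open variables together cover exactly {5, 6, 10, 15, 16, 23, 27} — 7 values for 7 variables — and 10 appears only in seat 1's list, so seat 1 = 10.
The 6 still-open variables together cover exactly {5, 6, 15, 16, 23, 27} — 6 values for 6 variables — and 6 appears only in seat 4's list, so seat 4 = 6.
The 5 still-open variables draw from only 5 values {5, 15, 16, 23, 27}, so each is used; only seat 3 can be 23, hence seat 3 = 23.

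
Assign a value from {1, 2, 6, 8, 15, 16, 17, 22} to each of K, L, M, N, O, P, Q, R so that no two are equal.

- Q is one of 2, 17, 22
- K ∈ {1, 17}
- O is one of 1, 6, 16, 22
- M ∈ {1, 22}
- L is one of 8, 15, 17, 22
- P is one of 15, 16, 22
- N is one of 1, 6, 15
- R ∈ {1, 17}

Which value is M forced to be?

22

The 8 variables together cover exactly {1, 2, 6, 8, 15, 16, 17, 22} — 8 values for 8 variables — and 2 appears only in Q's list, so Q = 2.
The 7 still-open variables together cover exactly {1, 6, 8, 15, 16, 17, 22} — 7 values for 7 variables — and 8 appears only in L's list, so L = 8.
K and R between them cover only {1, 17} — a naked pair. Remove those values from M, N, O.
So M = 22.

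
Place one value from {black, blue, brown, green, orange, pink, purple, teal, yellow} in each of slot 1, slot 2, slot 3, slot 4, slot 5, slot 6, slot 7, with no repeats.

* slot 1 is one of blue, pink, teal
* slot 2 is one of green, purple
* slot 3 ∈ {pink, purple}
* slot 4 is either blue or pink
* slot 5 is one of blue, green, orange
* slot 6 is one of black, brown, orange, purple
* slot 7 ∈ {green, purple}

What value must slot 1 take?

teal

slot 2 and slot 7 between them cover only {green, purple} — a naked pair. Remove those values from slot 3, slot 5, slot 6.
slot 3's domain is down to {pink}, so slot 3 = pink. Eliminate pink elsewhere: slot 1, slot 4.
slot 4 must be blue (only option left). Strike blue from slot 1, slot 5.
So slot 1 = teal.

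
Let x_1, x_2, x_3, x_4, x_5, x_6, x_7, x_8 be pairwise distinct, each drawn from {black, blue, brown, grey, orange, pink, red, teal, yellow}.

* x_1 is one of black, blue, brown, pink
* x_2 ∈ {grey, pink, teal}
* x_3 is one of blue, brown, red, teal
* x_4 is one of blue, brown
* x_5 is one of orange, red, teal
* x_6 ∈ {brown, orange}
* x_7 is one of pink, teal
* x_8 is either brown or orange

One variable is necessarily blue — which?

Among the 8 variables, black fits only x_1 (and all 8 values in {black, blue, brown, grey, orange, pink, red, teal} must be used), so x_1 = black.
Among the 7 still-open variables, grey fits only x_2 (and all 7 values in {blue, brown, grey, orange, pink, red, teal} must be used), so x_2 = grey.
Among the 6 still-open variables, pink fits only x_7 (and all 6 values in {blue, brown, orange, pink, red, teal} must be used), so x_7 = pink.
x_6 and x_8 between them cover only {brown, orange} — a naked pair. Remove those values from x_3, x_4, x_5.
So blue goes to x_4.

x_4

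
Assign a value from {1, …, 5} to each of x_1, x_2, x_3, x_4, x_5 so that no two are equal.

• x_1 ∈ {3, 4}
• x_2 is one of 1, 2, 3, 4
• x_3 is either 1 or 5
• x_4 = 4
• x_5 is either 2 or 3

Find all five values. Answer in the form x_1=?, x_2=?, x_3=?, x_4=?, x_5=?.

x_4 has just one choice, so x_4 = 4. Strike 4 from x_1, x_2.
x_1 must be 3 (only option left). Strike 3 from x_2, x_5.
That leaves x_5 = 2. Eliminate 2 elsewhere: x_2.
x_2 has just one choice, so x_2 = 1. So x_3 can't be 1.
That leaves x_3 = 5.

x_1=3, x_2=1, x_3=5, x_4=4, x_5=2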